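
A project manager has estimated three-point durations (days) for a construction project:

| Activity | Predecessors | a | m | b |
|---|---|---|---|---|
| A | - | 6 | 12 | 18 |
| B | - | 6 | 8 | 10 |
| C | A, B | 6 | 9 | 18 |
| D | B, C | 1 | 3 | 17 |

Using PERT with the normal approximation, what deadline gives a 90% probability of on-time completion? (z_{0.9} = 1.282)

te_A = (6 + 4·12 + 18)/6 = 72/6 = 12; σ²_A = ((18−6)/6)² = 4.000
te_B = (6 + 4·8 + 10)/6 = 48/6 = 8; σ²_B = ((10−6)/6)² = 0.444
te_C = (6 + 4·9 + 18)/6 = 60/6 = 10; σ²_C = ((18−6)/6)² = 4.000
te_D = (1 + 4·3 + 17)/6 = 30/6 = 5; σ²_D = ((17−1)/6)² = 7.111

Forward pass:
ES_A = 0; EF_A = 12
ES_B = 0; EF_B = 8
ES_C = max(EF_A=12, EF_B=8) = 12; EF_C = 12+10 = 22
ES_D = max(EF_B=8, EF_C=22) = 22; EF_D = 22+5 = 27
Expected project duration μ = 27 days. Critical path: A → C → D.

Variance along critical path = 4.000 + 4.000 + 7.111 = 15.111; σ = 3.887 days.
D = μ + z·σ = 27 + 1.282·3.887 = 32.0 days

32.0 days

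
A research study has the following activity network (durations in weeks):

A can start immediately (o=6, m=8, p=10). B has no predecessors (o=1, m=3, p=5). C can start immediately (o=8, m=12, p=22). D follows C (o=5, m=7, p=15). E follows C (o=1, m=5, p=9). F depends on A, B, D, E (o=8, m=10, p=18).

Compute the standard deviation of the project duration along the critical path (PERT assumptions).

te_A = (6 + 4·8 + 10)/6 = 48/6 = 8; σ²_A = ((10−6)/6)² = 0.444
te_B = (1 + 4·3 + 5)/6 = 18/6 = 3; σ²_B = ((5−1)/6)² = 0.444
te_C = (8 + 4·12 + 22)/6 = 78/6 = 13; σ²_C = ((22−8)/6)² = 5.444
te_D = (5 + 4·7 + 15)/6 = 48/6 = 8; σ²_D = ((15−5)/6)² = 2.778
te_E = (1 + 4·5 + 9)/6 = 30/6 = 5; σ²_E = ((9−1)/6)² = 1.778
te_F = (8 + 4·10 + 18)/6 = 66/6 = 11; σ²_F = ((18−8)/6)² = 2.778

Forward pass:
ES_A = 0; EF_A = 8
ES_B = 0; EF_B = 3
ES_C = 0; EF_C = 13
ES_D = 13; EF_D = 13+8 = 21
ES_E = 13; EF_E = 13+5 = 18
ES_F = max(EF_A=8, EF_B=3, EF_D=21, EF_E=18) = 21; EF_F = 21+11 = 32
Expected project duration μ = 32 weeks. Critical path: C → D → F.

Variance along critical path = 5.444 + 2.778 + 2.778 = 11.000
σ = √11.000 = 3.317 weeks

3.32 weeks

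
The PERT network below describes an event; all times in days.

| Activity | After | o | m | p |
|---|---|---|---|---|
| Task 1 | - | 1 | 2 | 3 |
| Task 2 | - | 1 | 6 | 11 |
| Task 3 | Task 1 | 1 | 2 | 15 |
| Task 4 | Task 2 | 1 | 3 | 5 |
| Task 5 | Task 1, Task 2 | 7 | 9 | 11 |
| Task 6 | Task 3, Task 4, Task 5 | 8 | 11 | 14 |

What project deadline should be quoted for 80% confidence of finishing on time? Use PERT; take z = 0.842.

27.7 days

te_Task 1 = (1 + 4·2 + 3)/6 = 12/6 = 2; σ²_Task 1 = ((3−1)/6)² = 0.111
te_Task 2 = (1 + 4·6 + 11)/6 = 36/6 = 6; σ²_Task 2 = ((11−1)/6)² = 2.778
te_Task 3 = (1 + 4·2 + 15)/6 = 24/6 = 4; σ²_Task 3 = ((15−1)/6)² = 5.444
te_Task 4 = (1 + 4·3 + 5)/6 = 18/6 = 3; σ²_Task 4 = ((5−1)/6)² = 0.444
te_Task 5 = (7 + 4·9 + 11)/6 = 54/6 = 9; σ²_Task 5 = ((11−7)/6)² = 0.444
te_Task 6 = (8 + 4·11 + 14)/6 = 66/6 = 11; σ²_Task 6 = ((14−8)/6)² = 1.000

Forward pass:
ES_Task 1 = 0; EF_Task 1 = 2
ES_Task 2 = 0; EF_Task 2 = 6
ES_Task 3 = 2; EF_Task 3 = 2+4 = 6
ES_Task 4 = 6; EF_Task 4 = 6+3 = 9
ES_Task 5 = max(EF_Task 1=2, EF_Task 2=6) = 6; EF_Task 5 = 6+9 = 15
ES_Task 6 = max(EF_Task 3=6, EF_Task 4=9, EF_Task 5=15) = 15; EF_Task 6 = 15+11 = 26
Expected project duration μ = 26 days. Critical path: Task 2 → Task 5 → Task 6.

Variance along critical path = 2.778 + 0.444 + 1.000 = 4.222; σ = 2.055 days.
D = μ + z·σ = 26 + 0.842·2.055 = 27.7 days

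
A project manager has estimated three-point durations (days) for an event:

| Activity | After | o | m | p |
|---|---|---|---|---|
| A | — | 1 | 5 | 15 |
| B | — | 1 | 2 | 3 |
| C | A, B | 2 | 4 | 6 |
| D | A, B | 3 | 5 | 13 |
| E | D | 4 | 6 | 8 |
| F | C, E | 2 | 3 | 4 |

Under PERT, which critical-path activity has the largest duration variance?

te_A = (1 + 4·5 + 15)/6 = 36/6 = 6; σ²_A = ((15−1)/6)² = 5.444
te_B = (1 + 4·2 + 3)/6 = 12/6 = 2; σ²_B = ((3−1)/6)² = 0.111
te_C = (2 + 4·4 + 6)/6 = 24/6 = 4; σ²_C = ((6−2)/6)² = 0.444
te_D = (3 + 4·5 + 13)/6 = 36/6 = 6; σ²_D = ((13−3)/6)² = 2.778
te_E = (4 + 4·6 + 8)/6 = 36/6 = 6; σ²_E = ((8−4)/6)² = 0.444
te_F = (2 + 4·3 + 4)/6 = 18/6 = 3; σ²_F = ((4−2)/6)² = 0.111

Forward pass:
ES_A = 0; EF_A = 6
ES_B = 0; EF_B = 2
ES_C = max(EF_A=6, EF_B=2) = 6; EF_C = 6+4 = 10
ES_D = max(EF_A=6, EF_B=2) = 6; EF_D = 6+6 = 12
ES_E = 12; EF_E = 12+6 = 18
ES_F = max(EF_C=10, EF_E=18) = 18; EF_F = 18+3 = 21
Expected project duration μ = 21 days. Critical path: A → D → E → F.

Variances on critical path: σ²_A=5.444, σ²_D=2.778, σ²_E=0.444, σ²_F=0.111.
Largest is σ²_A = 5.444.

A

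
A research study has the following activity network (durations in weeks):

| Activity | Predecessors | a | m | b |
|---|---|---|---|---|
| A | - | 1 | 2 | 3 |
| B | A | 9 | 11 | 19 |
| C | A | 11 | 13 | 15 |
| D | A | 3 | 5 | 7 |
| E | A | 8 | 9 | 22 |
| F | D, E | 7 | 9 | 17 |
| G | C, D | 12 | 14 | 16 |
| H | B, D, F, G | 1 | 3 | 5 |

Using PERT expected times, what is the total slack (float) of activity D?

8 weeks

te_A = (1 + 4·2 + 3)/6 = 12/6 = 2
te_B = (9 + 4·11 + 19)/6 = 72/6 = 12
te_C = (11 + 4·13 + 15)/6 = 78/6 = 13
te_D = (3 + 4·5 + 7)/6 = 30/6 = 5
te_E = (8 + 4·9 + 22)/6 = 66/6 = 11
te_F = (7 + 4·9 + 17)/6 = 60/6 = 10
te_G = (12 + 4·14 + 16)/6 = 84/6 = 14
te_H = (1 + 4·3 + 5)/6 = 18/6 = 3

Forward pass:
ES_A = 0; EF_A = 2
ES_B = 2; EF_B = 2+12 = 14
ES_C = 2; EF_C = 2+13 = 15
ES_D = 2; EF_D = 2+5 = 7
ES_E = 2; EF_E = 2+11 = 13
ES_F = max(EF_D=7, EF_E=13) = 13; EF_F = 13+10 = 23
ES_G = max(EF_C=15, EF_D=7) = 15; EF_G = 15+14 = 29
ES_H = max(EF_B=14, EF_D=7, EF_F=23, EF_G=29) = 29; EF_H = 29+3 = 32
Expected project duration μ = 32 weeks. Critical path: A → C → G → H.

Backward pass:
LF_H = 32; LS_H = 32−3 = 29
LF_G = LS_H = 29; LS_G = 29−14 = 15
LF_F = LS_H = 29; LS_F = 29−10 = 19
LF_E = LS_F = 19; LS_E = 19−11 = 8
LF_D = min(LS_F=19, LS_G=15, LS_H=29) = 15; LS_D = 15−5 = 10
LF_C = LS_G = 15; LS_C = 15−13 = 2
LF_B = LS_H = 29; LS_B = 29−12 = 17
LF_A = min(LS_B=17, LS_C=2, LS_D=10, LS_E=8) = 2; LS_A = 2−2 = 0
Slack_D = LS_D − ES_D = 10 − 2 = 8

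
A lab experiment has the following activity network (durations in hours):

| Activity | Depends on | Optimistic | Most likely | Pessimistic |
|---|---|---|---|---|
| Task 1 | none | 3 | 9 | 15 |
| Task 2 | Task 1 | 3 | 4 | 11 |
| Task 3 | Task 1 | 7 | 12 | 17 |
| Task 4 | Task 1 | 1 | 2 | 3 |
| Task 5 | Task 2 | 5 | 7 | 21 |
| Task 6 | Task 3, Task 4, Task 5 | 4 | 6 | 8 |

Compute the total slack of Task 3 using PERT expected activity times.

2 hours

te_Task 1 = (3 + 4·9 + 15)/6 = 54/6 = 9
te_Task 2 = (3 + 4·4 + 11)/6 = 30/6 = 5
te_Task 3 = (7 + 4·12 + 17)/6 = 72/6 = 12
te_Task 4 = (1 + 4·2 + 3)/6 = 12/6 = 2
te_Task 5 = (5 + 4·7 + 21)/6 = 54/6 = 9
te_Task 6 = (4 + 4·6 + 8)/6 = 36/6 = 6

Forward pass:
ES_Task 1 = 0; EF_Task 1 = 9
ES_Task 2 = 9; EF_Task 2 = 9+5 = 14
ES_Task 3 = 9; EF_Task 3 = 9+12 = 21
ES_Task 4 = 9; EF_Task 4 = 9+2 = 11
ES_Task 5 = 14; EF_Task 5 = 14+9 = 23
ES_Task 6 = max(EF_Task 3=21, EF_Task 4=11, EF_Task 5=23) = 23; EF_Task 6 = 23+6 = 29
Expected project duration μ = 29 hours. Critical path: Task 1 → Task 2 → Task 5 → Task 6.

Backward pass:
LF_Task 6 = 29; LS_Task 6 = 29−6 = 23
LF_Task 5 = LS_Task 6 = 23; LS_Task 5 = 23−9 = 14
LF_Task 4 = LS_Task 6 = 23; LS_Task 4 = 23−2 = 21
LF_Task 3 = LS_Task 6 = 23; LS_Task 3 = 23−12 = 11
LF_Task 2 = LS_Task 5 = 14; LS_Task 2 = 14−5 = 9
LF_Task 1 = min(LS_Task 2=9, LS_Task 3=11, LS_Task 4=21) = 9; LS_Task 1 = 9−9 = 0
Slack_Task 3 = LS_Task 3 − ES_Task 3 = 11 − 9 = 2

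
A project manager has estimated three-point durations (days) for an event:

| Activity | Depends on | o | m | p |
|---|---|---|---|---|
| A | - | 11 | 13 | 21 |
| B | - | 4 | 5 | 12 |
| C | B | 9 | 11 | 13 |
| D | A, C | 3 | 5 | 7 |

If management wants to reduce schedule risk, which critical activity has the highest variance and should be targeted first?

te_A = (11 + 4·13 + 21)/6 = 84/6 = 14; σ²_A = ((21−11)/6)² = 2.778
te_B = (4 + 4·5 + 12)/6 = 36/6 = 6; σ²_B = ((12−4)/6)² = 1.778
te_C = (9 + 4·11 + 13)/6 = 66/6 = 11; σ²_C = ((13−9)/6)² = 0.444
te_D = (3 + 4·5 + 7)/6 = 30/6 = 5; σ²_D = ((7−3)/6)² = 0.444

Forward pass:
ES_A = 0; EF_A = 14
ES_B = 0; EF_B = 6
ES_C = 6; EF_C = 6+11 = 17
ES_D = max(EF_A=14, EF_C=17) = 17; EF_D = 17+5 = 22
Expected project duration μ = 22 days. Critical path: B → C → D.

Variances on critical path: σ²_B=1.778, σ²_C=0.444, σ²_D=0.444.
Largest is σ²_B = 1.778.

B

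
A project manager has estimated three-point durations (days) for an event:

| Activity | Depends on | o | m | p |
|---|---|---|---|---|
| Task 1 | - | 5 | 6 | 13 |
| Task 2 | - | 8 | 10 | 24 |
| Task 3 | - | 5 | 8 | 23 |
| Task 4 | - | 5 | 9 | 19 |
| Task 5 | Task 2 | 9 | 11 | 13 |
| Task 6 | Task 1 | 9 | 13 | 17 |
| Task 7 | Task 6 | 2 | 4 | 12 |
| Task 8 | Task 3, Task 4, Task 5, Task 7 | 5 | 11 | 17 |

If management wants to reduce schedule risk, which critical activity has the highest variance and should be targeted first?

te_Task 1 = (5 + 4·6 + 13)/6 = 42/6 = 7; σ²_Task 1 = ((13−5)/6)² = 1.778
te_Task 2 = (8 + 4·10 + 24)/6 = 72/6 = 12; σ²_Task 2 = ((24−8)/6)² = 7.111
te_Task 3 = (5 + 4·8 + 23)/6 = 60/6 = 10; σ²_Task 3 = ((23−5)/6)² = 9.000
te_Task 4 = (5 + 4·9 + 19)/6 = 60/6 = 10; σ²_Task 4 = ((19−5)/6)² = 5.444
te_Task 5 = (9 + 4·11 + 13)/6 = 66/6 = 11; σ²_Task 5 = ((13−9)/6)² = 0.444
te_Task 6 = (9 + 4·13 + 17)/6 = 78/6 = 13; σ²_Task 6 = ((17−9)/6)² = 1.778
te_Task 7 = (2 + 4·4 + 12)/6 = 30/6 = 5; σ²_Task 7 = ((12−2)/6)² = 2.778
te_Task 8 = (5 + 4·11 + 17)/6 = 66/6 = 11; σ²_Task 8 = ((17−5)/6)² = 4.000

Forward pass:
ES_Task 1 = 0; EF_Task 1 = 7
ES_Task 2 = 0; EF_Task 2 = 12
ES_Task 3 = 0; EF_Task 3 = 10
ES_Task 4 = 0; EF_Task 4 = 10
ES_Task 5 = 12; EF_Task 5 = 12+11 = 23
ES_Task 6 = 7; EF_Task 6 = 7+13 = 20
ES_Task 7 = 20; EF_Task 7 = 20+5 = 25
ES_Task 8 = max(EF_Task 3=10, EF_Task 4=10, EF_Task 5=23, EF_Task 7=25) = 25; EF_Task 8 = 25+11 = 36
Expected project duration μ = 36 days. Critical path: Task 1 → Task 6 → Task 7 → Task 8.

Variances on critical path: σ²_Task 1=1.778, σ²_Task 6=1.778, σ²_Task 7=2.778, σ²_Task 8=4.000.
Largest is σ²_Task 8 = 4.000.

Task 8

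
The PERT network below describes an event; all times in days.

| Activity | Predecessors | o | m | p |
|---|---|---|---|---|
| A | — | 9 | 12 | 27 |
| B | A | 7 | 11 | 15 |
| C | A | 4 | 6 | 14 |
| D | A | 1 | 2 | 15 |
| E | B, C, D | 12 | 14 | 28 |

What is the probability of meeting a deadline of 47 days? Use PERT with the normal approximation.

0.922

te_A = (9 + 4·12 + 27)/6 = 84/6 = 14; σ²_A = ((27−9)/6)² = 9.000
te_B = (7 + 4·11 + 15)/6 = 66/6 = 11; σ²_B = ((15−7)/6)² = 1.778
te_C = (4 + 4·6 + 14)/6 = 42/6 = 7; σ²_C = ((14−4)/6)² = 2.778
te_D = (1 + 4·2 + 15)/6 = 24/6 = 4; σ²_D = ((15−1)/6)² = 5.444
te_E = (12 + 4·14 + 28)/6 = 96/6 = 16; σ²_E = ((28−12)/6)² = 7.111

Forward pass:
ES_A = 0; EF_A = 14
ES_B = 14; EF_B = 14+11 = 25
ES_C = 14; EF_C = 14+7 = 21
ES_D = 14; EF_D = 14+4 = 18
ES_E = max(EF_B=25, EF_C=21, EF_D=18) = 25; EF_E = 25+16 = 41
Expected project duration μ = 41 days. Critical path: A → B → E.

Variance along critical path = 9.000 + 1.778 + 7.111 = 17.889; σ = √17.889 = 4.230 days.
Z = (47 − 41) / 4.230 = 1.419
P(T ≤ 47) = Φ(1.419) ≈ 0.922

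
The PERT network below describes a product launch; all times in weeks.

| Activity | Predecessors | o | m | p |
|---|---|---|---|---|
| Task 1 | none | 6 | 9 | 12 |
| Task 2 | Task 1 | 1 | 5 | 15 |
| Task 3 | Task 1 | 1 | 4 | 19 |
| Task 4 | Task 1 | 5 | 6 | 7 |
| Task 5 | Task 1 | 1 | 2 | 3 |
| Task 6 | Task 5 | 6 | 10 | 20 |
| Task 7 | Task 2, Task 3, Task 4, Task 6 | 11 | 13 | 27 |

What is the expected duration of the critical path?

te_Task 1 = (6 + 4·9 + 12)/6 = 54/6 = 9
te_Task 2 = (1 + 4·5 + 15)/6 = 36/6 = 6
te_Task 3 = (1 + 4·4 + 19)/6 = 36/6 = 6
te_Task 4 = (5 + 4·6 + 7)/6 = 36/6 = 6
te_Task 5 = (1 + 4·2 + 3)/6 = 12/6 = 2
te_Task 6 = (6 + 4·10 + 20)/6 = 66/6 = 11
te_Task 7 = (11 + 4·13 + 27)/6 = 90/6 = 15

Forward pass:
ES_Task 1 = 0; EF_Task 1 = 9
ES_Task 2 = 9; EF_Task 2 = 9+6 = 15
ES_Task 3 = 9; EF_Task 3 = 9+6 = 15
ES_Task 4 = 9; EF_Task 4 = 9+6 = 15
ES_Task 5 = 9; EF_Task 5 = 9+2 = 11
ES_Task 6 = 11; EF_Task 6 = 11+11 = 22
ES_Task 7 = max(EF_Task 2=15, EF_Task 3=15, EF_Task 4=15, EF_Task 6=22) = 22; EF_Task 7 = 22+15 = 37
Expected project duration μ = 37 weeks. Critical path: Task 1 → Task 5 → Task 6 → Task 7.

37 weeks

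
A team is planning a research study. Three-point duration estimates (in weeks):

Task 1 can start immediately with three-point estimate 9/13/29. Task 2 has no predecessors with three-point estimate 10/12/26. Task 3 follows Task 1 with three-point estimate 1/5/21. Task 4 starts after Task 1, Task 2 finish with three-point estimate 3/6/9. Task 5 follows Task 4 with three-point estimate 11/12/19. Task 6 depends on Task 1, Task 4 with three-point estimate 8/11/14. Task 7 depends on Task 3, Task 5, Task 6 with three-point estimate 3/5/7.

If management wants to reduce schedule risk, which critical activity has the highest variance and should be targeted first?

te_Task 1 = (9 + 4·13 + 29)/6 = 90/6 = 15; σ²_Task 1 = ((29−9)/6)² = 11.111
te_Task 2 = (10 + 4·12 + 26)/6 = 84/6 = 14; σ²_Task 2 = ((26−10)/6)² = 7.111
te_Task 3 = (1 + 4·5 + 21)/6 = 42/6 = 7; σ²_Task 3 = ((21−1)/6)² = 11.111
te_Task 4 = (3 + 4·6 + 9)/6 = 36/6 = 6; σ²_Task 4 = ((9−3)/6)² = 1.000
te_Task 5 = (11 + 4·12 + 19)/6 = 78/6 = 13; σ²_Task 5 = ((19−11)/6)² = 1.778
te_Task 6 = (8 + 4·11 + 14)/6 = 66/6 = 11; σ²_Task 6 = ((14−8)/6)² = 1.000
te_Task 7 = (3 + 4·5 + 7)/6 = 30/6 = 5; σ²_Task 7 = ((7−3)/6)² = 0.444

Forward pass:
ES_Task 1 = 0; EF_Task 1 = 15
ES_Task 2 = 0; EF_Task 2 = 14
ES_Task 3 = 15; EF_Task 3 = 15+7 = 22
ES_Task 4 = max(EF_Task 1=15, EF_Task 2=14) = 15; EF_Task 4 = 15+6 = 21
ES_Task 5 = 21; EF_Task 5 = 21+13 = 34
ES_Task 6 = max(EF_Task 1=15, EF_Task 4=21) = 21; EF_Task 6 = 21+11 = 32
ES_Task 7 = max(EF_Task 3=22, EF_Task 5=34, EF_Task 6=32) = 34; EF_Task 7 = 34+5 = 39
Expected project duration μ = 39 weeks. Critical path: Task 1 → Task 4 → Task 5 → Task 7.

Variances on critical path: σ²_Task 1=11.111, σ²_Task 4=1.000, σ²_Task 5=1.778, σ²_Task 7=0.444.
Largest is σ²_Task 1 = 11.111.

Task 1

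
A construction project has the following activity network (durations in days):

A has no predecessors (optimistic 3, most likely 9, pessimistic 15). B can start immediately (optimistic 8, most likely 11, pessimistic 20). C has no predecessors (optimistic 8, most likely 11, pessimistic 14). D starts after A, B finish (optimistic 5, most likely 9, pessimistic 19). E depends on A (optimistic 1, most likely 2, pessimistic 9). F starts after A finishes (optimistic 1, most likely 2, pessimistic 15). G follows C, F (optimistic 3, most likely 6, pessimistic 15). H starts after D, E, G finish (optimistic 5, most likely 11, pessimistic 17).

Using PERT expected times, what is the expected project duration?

33 days

te_A = (3 + 4·9 + 15)/6 = 54/6 = 9
te_B = (8 + 4·11 + 20)/6 = 72/6 = 12
te_C = (8 + 4·11 + 14)/6 = 66/6 = 11
te_D = (5 + 4·9 + 19)/6 = 60/6 = 10
te_E = (1 + 4·2 + 9)/6 = 18/6 = 3
te_F = (1 + 4·2 + 15)/6 = 24/6 = 4
te_G = (3 + 4·6 + 15)/6 = 42/6 = 7
te_H = (5 + 4·11 + 17)/6 = 66/6 = 11

Forward pass:
ES_A = 0; EF_A = 9
ES_B = 0; EF_B = 12
ES_C = 0; EF_C = 11
ES_D = max(EF_A=9, EF_B=12) = 12; EF_D = 12+10 = 22
ES_E = 9; EF_E = 9+3 = 12
ES_F = 9; EF_F = 9+4 = 13
ES_G = max(EF_C=11, EF_F=13) = 13; EF_G = 13+7 = 20
ES_H = max(EF_D=22, EF_E=12, EF_G=20) = 22; EF_H = 22+11 = 33
Expected project duration μ = 33 days. Critical path: B → D → H.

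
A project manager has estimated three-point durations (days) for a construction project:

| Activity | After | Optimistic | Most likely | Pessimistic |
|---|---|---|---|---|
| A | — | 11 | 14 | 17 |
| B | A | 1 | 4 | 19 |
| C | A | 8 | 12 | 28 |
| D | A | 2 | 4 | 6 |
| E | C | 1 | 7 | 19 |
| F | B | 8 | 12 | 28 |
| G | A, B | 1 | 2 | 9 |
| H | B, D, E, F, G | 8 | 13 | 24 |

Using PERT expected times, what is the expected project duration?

te_A = (11 + 4·14 + 17)/6 = 84/6 = 14
te_B = (1 + 4·4 + 19)/6 = 36/6 = 6
te_C = (8 + 4·12 + 28)/6 = 84/6 = 14
te_D = (2 + 4·4 + 6)/6 = 24/6 = 4
te_E = (1 + 4·7 + 19)/6 = 48/6 = 8
te_F = (8 + 4·12 + 28)/6 = 84/6 = 14
te_G = (1 + 4·2 + 9)/6 = 18/6 = 3
te_H = (8 + 4·13 + 24)/6 = 84/6 = 14

Forward pass:
ES_A = 0; EF_A = 14
ES_B = 14; EF_B = 14+6 = 20
ES_C = 14; EF_C = 14+14 = 28
ES_D = 14; EF_D = 14+4 = 18
ES_E = 28; EF_E = 28+8 = 36
ES_F = 20; EF_F = 20+14 = 34
ES_G = max(EF_A=14, EF_B=20) = 20; EF_G = 20+3 = 23
ES_H = max(EF_B=20, EF_D=18, EF_E=36, EF_F=34, EF_G=23) = 36; EF_H = 36+14 = 50
Expected project duration μ = 50 days. Critical path: A → C → E → H.

50 days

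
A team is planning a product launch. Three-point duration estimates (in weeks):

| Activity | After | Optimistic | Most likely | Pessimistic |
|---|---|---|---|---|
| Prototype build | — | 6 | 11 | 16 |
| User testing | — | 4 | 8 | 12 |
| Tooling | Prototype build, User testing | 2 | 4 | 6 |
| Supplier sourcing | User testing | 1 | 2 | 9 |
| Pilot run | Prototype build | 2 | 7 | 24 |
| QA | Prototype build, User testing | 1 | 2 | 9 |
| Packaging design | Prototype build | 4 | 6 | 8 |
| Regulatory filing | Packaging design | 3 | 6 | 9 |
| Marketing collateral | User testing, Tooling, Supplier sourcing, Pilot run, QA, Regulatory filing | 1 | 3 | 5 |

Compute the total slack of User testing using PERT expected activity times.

te_Prototype build = (6 + 4·11 + 16)/6 = 66/6 = 11
te_User testing = (4 + 4·8 + 12)/6 = 48/6 = 8
te_Tooling = (2 + 4·4 + 6)/6 = 24/6 = 4
te_Supplier sourcing = (1 + 4·2 + 9)/6 = 18/6 = 3
te_Pilot run = (2 + 4·7 + 24)/6 = 54/6 = 9
te_QA = (1 + 4·2 + 9)/6 = 18/6 = 3
te_Packaging design = (4 + 4·6 + 8)/6 = 36/6 = 6
te_Regulatory filing = (3 + 4·6 + 9)/6 = 36/6 = 6
te_Marketing collateral = (1 + 4·3 + 5)/6 = 18/6 = 3

Forward pass:
ES_Prototype build = 0; EF_Prototype build = 11
ES_User testing = 0; EF_User testing = 8
ES_Tooling = max(EF_Prototype build=11, EF_User testing=8) = 11; EF_Tooling = 11+4 = 15
ES_Supplier sourcing = 8; EF_Supplier sourcing = 8+3 = 11
ES_Pilot run = 11; EF_Pilot run = 11+9 = 20
ES_QA = max(EF_Prototype build=11, EF_User testing=8) = 11; EF_QA = 11+3 = 14
ES_Packaging design = 11; EF_Packaging design = 11+6 = 17
ES_Regulatory filing = 17; EF_Regulatory filing = 17+6 = 23
ES_Marketing collateral = max(EF_User testing=8, EF_Tooling=15, EF_Supplier sourcing=11, EF_Pilot run=20, EF_QA=14, EF_Regulatory filing=23) = 23; EF_Marketing collateral = 23+3 = 26
Expected project duration μ = 26 weeks. Critical path: Prototype build → Packaging design → Regulatory filing → Marketing collateral.

Backward pass:
LF_Marketing collateral = 26; LS_Marketing collateral = 26−3 = 23
LF_Regulatory filing = LS_Marketing collateral = 23; LS_Regulatory filing = 23−6 = 17
LF_Packaging design = LS_Regulatory filing = 17; LS_Packaging design = 17−6 = 11
LF_QA = LS_Marketing collateral = 23; LS_QA = 23−3 = 20
LF_Pilot run = LS_Marketing collateral = 23; LS_Pilot run = 23−9 = 14
LF_Supplier sourcing = LS_Marketing collateral = 23; LS_Supplier sourcing = 23−3 = 20
LF_Tooling = LS_Marketing collateral = 23; LS_Tooling = 23−4 = 19
LF_User testing = min(LS_Tooling=19, LS_Supplier sourcing=20, LS_QA=20, LS_Marketing collateral=23) = 19; LS_User testing = 19−8 = 11
LF_Prototype build = min(LS_Tooling=19, LS_Pilot run=14, LS_QA=20, LS_Packaging design=11) = 11; LS_Prototype build = 11−11 = 0
Slack_User testing = LS_User testing − ES_User testing = 11 − 0 = 11

11 weeks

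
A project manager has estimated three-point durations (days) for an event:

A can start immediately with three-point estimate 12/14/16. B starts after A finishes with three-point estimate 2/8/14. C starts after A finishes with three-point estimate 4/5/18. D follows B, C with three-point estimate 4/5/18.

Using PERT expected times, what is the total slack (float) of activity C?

te_A = (12 + 4·14 + 16)/6 = 84/6 = 14
te_B = (2 + 4·8 + 14)/6 = 48/6 = 8
te_C = (4 + 4·5 + 18)/6 = 42/6 = 7
te_D = (4 + 4·5 + 18)/6 = 42/6 = 7

Forward pass:
ES_A = 0; EF_A = 14
ES_B = 14; EF_B = 14+8 = 22
ES_C = 14; EF_C = 14+7 = 21
ES_D = max(EF_B=22, EF_C=21) = 22; EF_D = 22+7 = 29
Expected project duration μ = 29 days. Critical path: A → B → D.

Backward pass:
LF_D = 29; LS_D = 29−7 = 22
LF_C = LS_D = 22; LS_C = 22−7 = 15
LF_B = LS_D = 22; LS_B = 22−8 = 14
LF_A = min(LS_B=14, LS_C=15) = 14; LS_A = 14−14 = 0
Slack_C = LS_C − ES_C = 15 − 14 = 1

1 days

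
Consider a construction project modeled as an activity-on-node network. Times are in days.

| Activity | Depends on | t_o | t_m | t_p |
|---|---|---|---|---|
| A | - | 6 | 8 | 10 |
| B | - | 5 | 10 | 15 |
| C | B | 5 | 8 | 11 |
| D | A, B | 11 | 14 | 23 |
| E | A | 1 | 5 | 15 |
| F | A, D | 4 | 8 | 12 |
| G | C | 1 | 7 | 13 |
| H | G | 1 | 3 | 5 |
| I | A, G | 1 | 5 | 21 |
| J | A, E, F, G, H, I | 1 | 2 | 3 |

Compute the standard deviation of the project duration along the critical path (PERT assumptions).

2.94 days

te_A = (6 + 4·8 + 10)/6 = 48/6 = 8; σ²_A = ((10−6)/6)² = 0.444
te_B = (5 + 4·10 + 15)/6 = 60/6 = 10; σ²_B = ((15−5)/6)² = 2.778
te_C = (5 + 4·8 + 11)/6 = 48/6 = 8; σ²_C = ((11−5)/6)² = 1.000
te_D = (11 + 4·14 + 23)/6 = 90/6 = 15; σ²_D = ((23−11)/6)² = 4.000
te_E = (1 + 4·5 + 15)/6 = 36/6 = 6; σ²_E = ((15−1)/6)² = 5.444
te_F = (4 + 4·8 + 12)/6 = 48/6 = 8; σ²_F = ((12−4)/6)² = 1.778
te_G = (1 + 4·7 + 13)/6 = 42/6 = 7; σ²_G = ((13−1)/6)² = 4.000
te_H = (1 + 4·3 + 5)/6 = 18/6 = 3; σ²_H = ((5−1)/6)² = 0.444
te_I = (1 + 4·5 + 21)/6 = 42/6 = 7; σ²_I = ((21−1)/6)² = 11.111
te_J = (1 + 4·2 + 3)/6 = 12/6 = 2; σ²_J = ((3−1)/6)² = 0.111

Forward pass:
ES_A = 0; EF_A = 8
ES_B = 0; EF_B = 10
ES_C = 10; EF_C = 10+8 = 18
ES_D = max(EF_A=8, EF_B=10) = 10; EF_D = 10+15 = 25
ES_E = 8; EF_E = 8+6 = 14
ES_F = max(EF_A=8, EF_D=25) = 25; EF_F = 25+8 = 33
ES_G = 18; EF_G = 18+7 = 25
ES_H = 25; EF_H = 25+3 = 28
ES_I = max(EF_A=8, EF_G=25) = 25; EF_I = 25+7 = 32
ES_J = max(EF_A=8, EF_E=14, EF_F=33, EF_G=25, EF_H=28, EF_I=32) = 33; EF_J = 33+2 = 35
Expected project duration μ = 35 days. Critical path: B → D → F → J.

Variance along critical path = 2.778 + 4.000 + 1.778 + 0.111 = 8.667
σ = √8.667 = 2.944 days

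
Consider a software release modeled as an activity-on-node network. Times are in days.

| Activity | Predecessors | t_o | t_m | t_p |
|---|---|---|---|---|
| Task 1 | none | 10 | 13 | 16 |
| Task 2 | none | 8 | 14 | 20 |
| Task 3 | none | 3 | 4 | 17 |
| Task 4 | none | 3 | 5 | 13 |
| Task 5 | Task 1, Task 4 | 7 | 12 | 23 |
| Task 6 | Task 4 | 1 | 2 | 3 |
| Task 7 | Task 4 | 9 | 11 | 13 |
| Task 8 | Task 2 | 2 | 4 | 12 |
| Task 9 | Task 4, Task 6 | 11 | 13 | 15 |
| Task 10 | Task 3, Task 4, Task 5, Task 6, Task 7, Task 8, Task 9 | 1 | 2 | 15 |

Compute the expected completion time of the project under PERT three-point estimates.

30 days

te_Task 1 = (10 + 4·13 + 16)/6 = 78/6 = 13
te_Task 2 = (8 + 4·14 + 20)/6 = 84/6 = 14
te_Task 3 = (3 + 4·4 + 17)/6 = 36/6 = 6
te_Task 4 = (3 + 4·5 + 13)/6 = 36/6 = 6
te_Task 5 = (7 + 4·12 + 23)/6 = 78/6 = 13
te_Task 6 = (1 + 4·2 + 3)/6 = 12/6 = 2
te_Task 7 = (9 + 4·11 + 13)/6 = 66/6 = 11
te_Task 8 = (2 + 4·4 + 12)/6 = 30/6 = 5
te_Task 9 = (11 + 4·13 + 15)/6 = 78/6 = 13
te_Task 10 = (1 + 4·2 + 15)/6 = 24/6 = 4

Forward pass:
ES_Task 1 = 0; EF_Task 1 = 13
ES_Task 2 = 0; EF_Task 2 = 14
ES_Task 3 = 0; EF_Task 3 = 6
ES_Task 4 = 0; EF_Task 4 = 6
ES_Task 5 = max(EF_Task 1=13, EF_Task 4=6) = 13; EF_Task 5 = 13+13 = 26
ES_Task 6 = 6; EF_Task 6 = 6+2 = 8
ES_Task 7 = 6; EF_Task 7 = 6+11 = 17
ES_Task 8 = 14; EF_Task 8 = 14+5 = 19
ES_Task 9 = max(EF_Task 4=6, EF_Task 6=8) = 8; EF_Task 9 = 8+13 = 21
ES_Task 10 = max(EF_Task 3=6, EF_Task 4=6, EF_Task 5=26, EF_Task 6=8, EF_Task 7=17, EF_Task 8=19, EF_Task 9=21) = 26; EF_Task 10 = 26+4 = 30
Expected project duration μ = 30 days. Critical path: Task 1 → Task 5 → Task 10.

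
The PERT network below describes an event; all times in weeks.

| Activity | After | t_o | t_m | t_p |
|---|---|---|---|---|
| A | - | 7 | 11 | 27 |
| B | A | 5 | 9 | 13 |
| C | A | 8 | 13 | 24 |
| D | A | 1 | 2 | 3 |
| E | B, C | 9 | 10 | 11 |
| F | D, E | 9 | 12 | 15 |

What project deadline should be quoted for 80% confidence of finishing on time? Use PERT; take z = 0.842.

52.7 weeks

te_A = (7 + 4·11 + 27)/6 = 78/6 = 13; σ²_A = ((27−7)/6)² = 11.111
te_B = (5 + 4·9 + 13)/6 = 54/6 = 9; σ²_B = ((13−5)/6)² = 1.778
te_C = (8 + 4·13 + 24)/6 = 84/6 = 14; σ²_C = ((24−8)/6)² = 7.111
te_D = (1 + 4·2 + 3)/6 = 12/6 = 2; σ²_D = ((3−1)/6)² = 0.111
te_E = (9 + 4·10 + 11)/6 = 60/6 = 10; σ²_E = ((11−9)/6)² = 0.111
te_F = (9 + 4·12 + 15)/6 = 72/6 = 12; σ²_F = ((15−9)/6)² = 1.000

Forward pass:
ES_A = 0; EF_A = 13
ES_B = 13; EF_B = 13+9 = 22
ES_C = 13; EF_C = 13+14 = 27
ES_D = 13; EF_D = 13+2 = 15
ES_E = max(EF_B=22, EF_C=27) = 27; EF_E = 27+10 = 37
ES_F = max(EF_D=15, EF_E=37) = 37; EF_F = 37+12 = 49
Expected project duration μ = 49 weeks. Critical path: A → C → E → F.

Variance along critical path = 11.111 + 7.111 + 0.111 + 1.000 = 19.333; σ = 4.397 weeks.
D = μ + z·σ = 49 + 0.842·4.397 = 52.7 weeks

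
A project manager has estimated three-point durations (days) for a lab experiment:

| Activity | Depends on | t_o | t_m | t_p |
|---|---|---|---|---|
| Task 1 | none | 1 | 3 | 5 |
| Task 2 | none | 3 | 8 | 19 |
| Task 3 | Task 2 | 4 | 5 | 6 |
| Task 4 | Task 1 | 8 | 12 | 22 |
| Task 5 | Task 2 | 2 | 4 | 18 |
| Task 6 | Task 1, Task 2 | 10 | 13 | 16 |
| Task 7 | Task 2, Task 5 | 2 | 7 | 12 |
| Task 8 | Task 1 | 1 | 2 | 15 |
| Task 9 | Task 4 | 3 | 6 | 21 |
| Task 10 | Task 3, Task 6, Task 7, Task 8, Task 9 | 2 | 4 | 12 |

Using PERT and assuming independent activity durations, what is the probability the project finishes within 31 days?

te_Task 1 = (1 + 4·3 + 5)/6 = 18/6 = 3; σ²_Task 1 = ((5−1)/6)² = 0.444
te_Task 2 = (3 + 4·8 + 19)/6 = 54/6 = 9; σ²_Task 2 = ((19−3)/6)² = 7.111
te_Task 3 = (4 + 4·5 + 6)/6 = 30/6 = 5; σ²_Task 3 = ((6−4)/6)² = 0.111
te_Task 4 = (8 + 4·12 + 22)/6 = 78/6 = 13; σ²_Task 4 = ((22−8)/6)² = 5.444
te_Task 5 = (2 + 4·4 + 18)/6 = 36/6 = 6; σ²_Task 5 = ((18−2)/6)² = 7.111
te_Task 6 = (10 + 4·13 + 16)/6 = 78/6 = 13; σ²_Task 6 = ((16−10)/6)² = 1.000
te_Task 7 = (2 + 4·7 + 12)/6 = 42/6 = 7; σ²_Task 7 = ((12−2)/6)² = 2.778
te_Task 8 = (1 + 4·2 + 15)/6 = 24/6 = 4; σ²_Task 8 = ((15−1)/6)² = 5.444
te_Task 9 = (3 + 4·6 + 21)/6 = 48/6 = 8; σ²_Task 9 = ((21−3)/6)² = 9.000
te_Task 10 = (2 + 4·4 + 12)/6 = 30/6 = 5; σ²_Task 10 = ((12−2)/6)² = 2.778

Forward pass:
ES_Task 1 = 0; EF_Task 1 = 3
ES_Task 2 = 0; EF_Task 2 = 9
ES_Task 3 = 9; EF_Task 3 = 9+5 = 14
ES_Task 4 = 3; EF_Task 4 = 3+13 = 16
ES_Task 5 = 9; EF_Task 5 = 9+6 = 15
ES_Task 6 = max(EF_Task 1=3, EF_Task 2=9) = 9; EF_Task 6 = 9+13 = 22
ES_Task 7 = max(EF_Task 2=9, EF_Task 5=15) = 15; EF_Task 7 = 15+7 = 22
ES_Task 8 = 3; EF_Task 8 = 3+4 = 7
ES_Task 9 = 16; EF_Task 9 = 16+8 = 24
ES_Task 10 = max(EF_Task 3=14, EF_Task 6=22, EF_Task 7=22, EF_Task 8=7, EF_Task 9=24) = 24; EF_Task 10 = 24+5 = 29
Expected project duration μ = 29 days. Critical path: Task 1 → Task 4 → Task 9 → Task 10.

Variance along critical path = 0.444 + 5.444 + 9.000 + 2.778 = 17.667; σ = √17.667 = 4.203 days.
Z = (31 − 29) / 4.203 = 0.476
P(T ≤ 31) = Φ(0.476) ≈ 0.683

0.683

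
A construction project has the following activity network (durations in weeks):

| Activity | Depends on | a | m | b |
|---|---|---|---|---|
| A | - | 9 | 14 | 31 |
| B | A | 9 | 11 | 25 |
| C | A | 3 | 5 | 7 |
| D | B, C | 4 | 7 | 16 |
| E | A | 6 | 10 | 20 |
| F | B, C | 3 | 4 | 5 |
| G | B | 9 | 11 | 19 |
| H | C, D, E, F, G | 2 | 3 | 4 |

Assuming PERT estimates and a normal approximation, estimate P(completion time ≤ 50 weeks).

0.892

te_A = (9 + 4·14 + 31)/6 = 96/6 = 16; σ²_A = ((31−9)/6)² = 13.444
te_B = (9 + 4·11 + 25)/6 = 78/6 = 13; σ²_B = ((25−9)/6)² = 7.111
te_C = (3 + 4·5 + 7)/6 = 30/6 = 5; σ²_C = ((7−3)/6)² = 0.444
te_D = (4 + 4·7 + 16)/6 = 48/6 = 8; σ²_D = ((16−4)/6)² = 4.000
te_E = (6 + 4·10 + 20)/6 = 66/6 = 11; σ²_E = ((20−6)/6)² = 5.444
te_F = (3 + 4·4 + 5)/6 = 24/6 = 4; σ²_F = ((5−3)/6)² = 0.111
te_G = (9 + 4·11 + 19)/6 = 72/6 = 12; σ²_G = ((19−9)/6)² = 2.778
te_H = (2 + 4·3 + 4)/6 = 18/6 = 3; σ²_H = ((4−2)/6)² = 0.111

Forward pass:
ES_A = 0; EF_A = 16
ES_B = 16; EF_B = 16+13 = 29
ES_C = 16; EF_C = 16+5 = 21
ES_D = max(EF_B=29, EF_C=21) = 29; EF_D = 29+8 = 37
ES_E = 16; EF_E = 16+11 = 27
ES_F = max(EF_B=29, EF_C=21) = 29; EF_F = 29+4 = 33
ES_G = 29; EF_G = 29+12 = 41
ES_H = max(EF_C=21, EF_D=37, EF_E=27, EF_F=33, EF_G=41) = 41; EF_H = 41+3 = 44
Expected project duration μ = 44 weeks. Critical path: A → B → G → H.

Variance along critical path = 13.444 + 7.111 + 2.778 + 0.111 = 23.444; σ = √23.444 = 4.842 weeks.
Z = (50 − 44) / 4.842 = 1.239
P(T ≤ 50) = Φ(1.239) ≈ 0.892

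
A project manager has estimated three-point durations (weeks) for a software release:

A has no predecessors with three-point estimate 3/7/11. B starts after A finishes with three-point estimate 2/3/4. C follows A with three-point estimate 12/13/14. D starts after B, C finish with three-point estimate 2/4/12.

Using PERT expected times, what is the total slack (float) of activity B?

te_A = (3 + 4·7 + 11)/6 = 42/6 = 7
te_B = (2 + 4·3 + 4)/6 = 18/6 = 3
te_C = (12 + 4·13 + 14)/6 = 78/6 = 13
te_D = (2 + 4·4 + 12)/6 = 30/6 = 5

Forward pass:
ES_A = 0; EF_A = 7
ES_B = 7; EF_B = 7+3 = 10
ES_C = 7; EF_C = 7+13 = 20
ES_D = max(EF_B=10, EF_C=20) = 20; EF_D = 20+5 = 25
Expected project duration μ = 25 weeks. Critical path: A → C → D.

Backward pass:
LF_D = 25; LS_D = 25−5 = 20
LF_C = LS_D = 20; LS_C = 20−13 = 7
LF_B = LS_D = 20; LS_B = 20−3 = 17
LF_A = min(LS_B=17, LS_C=7) = 7; LS_A = 7−7 = 0
Slack_B = LS_B − ES_B = 17 − 7 = 10

10 weeks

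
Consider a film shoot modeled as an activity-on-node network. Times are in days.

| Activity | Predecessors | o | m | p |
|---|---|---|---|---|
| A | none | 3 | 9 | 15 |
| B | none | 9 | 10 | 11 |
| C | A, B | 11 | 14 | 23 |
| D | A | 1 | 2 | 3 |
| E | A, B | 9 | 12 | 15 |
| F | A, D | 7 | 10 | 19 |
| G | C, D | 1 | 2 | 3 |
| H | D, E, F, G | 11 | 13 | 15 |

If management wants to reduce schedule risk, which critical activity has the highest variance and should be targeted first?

C

te_A = (3 + 4·9 + 15)/6 = 54/6 = 9; σ²_A = ((15−3)/6)² = 4.000
te_B = (9 + 4·10 + 11)/6 = 60/6 = 10; σ²_B = ((11−9)/6)² = 0.111
te_C = (11 + 4·14 + 23)/6 = 90/6 = 15; σ²_C = ((23−11)/6)² = 4.000
te_D = (1 + 4·2 + 3)/6 = 12/6 = 2; σ²_D = ((3−1)/6)² = 0.111
te_E = (9 + 4·12 + 15)/6 = 72/6 = 12; σ²_E = ((15−9)/6)² = 1.000
te_F = (7 + 4·10 + 19)/6 = 66/6 = 11; σ²_F = ((19−7)/6)² = 4.000
te_G = (1 + 4·2 + 3)/6 = 12/6 = 2; σ²_G = ((3−1)/6)² = 0.111
te_H = (11 + 4·13 + 15)/6 = 78/6 = 13; σ²_H = ((15−11)/6)² = 0.444

Forward pass:
ES_A = 0; EF_A = 9
ES_B = 0; EF_B = 10
ES_C = max(EF_A=9, EF_B=10) = 10; EF_C = 10+15 = 25
ES_D = 9; EF_D = 9+2 = 11
ES_E = max(EF_A=9, EF_B=10) = 10; EF_E = 10+12 = 22
ES_F = max(EF_A=9, EF_D=11) = 11; EF_F = 11+11 = 22
ES_G = max(EF_C=25, EF_D=11) = 25; EF_G = 25+2 = 27
ES_H = max(EF_D=11, EF_E=22, EF_F=22, EF_G=27) = 27; EF_H = 27+13 = 40
Expected project duration μ = 40 days. Critical path: B → C → G → H.

Variances on critical path: σ²_B=0.111, σ²_C=4.000, σ²_G=0.111, σ²_H=0.444.
Largest is σ²_C = 4.000.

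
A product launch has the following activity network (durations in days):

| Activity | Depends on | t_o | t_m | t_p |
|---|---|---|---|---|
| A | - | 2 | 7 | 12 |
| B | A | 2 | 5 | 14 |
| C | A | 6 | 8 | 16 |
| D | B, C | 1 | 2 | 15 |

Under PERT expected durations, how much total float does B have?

3 days

te_A = (2 + 4·7 + 12)/6 = 42/6 = 7
te_B = (2 + 4·5 + 14)/6 = 36/6 = 6
te_C = (6 + 4·8 + 16)/6 = 54/6 = 9
te_D = (1 + 4·2 + 15)/6 = 24/6 = 4

Forward pass:
ES_A = 0; EF_A = 7
ES_B = 7; EF_B = 7+6 = 13
ES_C = 7; EF_C = 7+9 = 16
ES_D = max(EF_B=13, EF_C=16) = 16; EF_D = 16+4 = 20
Expected project duration μ = 20 days. Critical path: A → C → D.

Backward pass:
LF_D = 20; LS_D = 20−4 = 16
LF_C = LS_D = 16; LS_C = 16−9 = 7
LF_B = LS_D = 16; LS_B = 16−6 = 10
LF_A = min(LS_B=10, LS_C=7) = 7; LS_A = 7−7 = 0
Slack_B = LS_B − ES_B = 10 − 7 = 3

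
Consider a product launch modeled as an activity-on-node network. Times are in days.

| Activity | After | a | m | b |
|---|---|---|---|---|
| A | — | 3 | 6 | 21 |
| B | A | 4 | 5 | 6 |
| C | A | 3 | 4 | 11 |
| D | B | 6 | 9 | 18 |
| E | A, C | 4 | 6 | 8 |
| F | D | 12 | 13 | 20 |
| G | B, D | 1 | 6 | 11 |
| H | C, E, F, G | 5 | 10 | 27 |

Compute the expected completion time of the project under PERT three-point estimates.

te_A = (3 + 4·6 + 21)/6 = 48/6 = 8
te_B = (4 + 4·5 + 6)/6 = 30/6 = 5
te_C = (3 + 4·4 + 11)/6 = 30/6 = 5
te_D = (6 + 4·9 + 18)/6 = 60/6 = 10
te_E = (4 + 4·6 + 8)/6 = 36/6 = 6
te_F = (12 + 4·13 + 20)/6 = 84/6 = 14
te_G = (1 + 4·6 + 11)/6 = 36/6 = 6
te_H = (5 + 4·10 + 27)/6 = 72/6 = 12

Forward pass:
ES_A = 0; EF_A = 8
ES_B = 8; EF_B = 8+5 = 13
ES_C = 8; EF_C = 8+5 = 13
ES_D = 13; EF_D = 13+10 = 23
ES_E = max(EF_A=8, EF_C=13) = 13; EF_E = 13+6 = 19
ES_F = 23; EF_F = 23+14 = 37
ES_G = max(EF_B=13, EF_D=23) = 23; EF_G = 23+6 = 29
ES_H = max(EF_C=13, EF_E=19, EF_F=37, EF_G=29) = 37; EF_H = 37+12 = 49
Expected project duration μ = 49 days. Critical path: A → B → D → F → H.

49 days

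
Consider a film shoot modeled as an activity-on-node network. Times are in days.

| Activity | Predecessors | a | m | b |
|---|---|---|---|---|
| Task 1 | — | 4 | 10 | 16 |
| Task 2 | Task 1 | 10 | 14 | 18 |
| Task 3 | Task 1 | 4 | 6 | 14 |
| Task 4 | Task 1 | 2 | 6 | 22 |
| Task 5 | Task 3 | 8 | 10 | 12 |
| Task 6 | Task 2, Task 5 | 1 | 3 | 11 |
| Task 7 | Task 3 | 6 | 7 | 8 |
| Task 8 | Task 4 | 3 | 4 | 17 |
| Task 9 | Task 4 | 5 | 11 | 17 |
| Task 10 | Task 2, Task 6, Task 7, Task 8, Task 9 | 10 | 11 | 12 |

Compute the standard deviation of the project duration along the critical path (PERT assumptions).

3.18 days

te_Task 1 = (4 + 4·10 + 16)/6 = 60/6 = 10; σ²_Task 1 = ((16−4)/6)² = 4.000
te_Task 2 = (10 + 4·14 + 18)/6 = 84/6 = 14; σ²_Task 2 = ((18−10)/6)² = 1.778
te_Task 3 = (4 + 4·6 + 14)/6 = 42/6 = 7; σ²_Task 3 = ((14−4)/6)² = 2.778
te_Task 4 = (2 + 4·6 + 22)/6 = 48/6 = 8; σ²_Task 4 = ((22−2)/6)² = 11.111
te_Task 5 = (8 + 4·10 + 12)/6 = 60/6 = 10; σ²_Task 5 = ((12−8)/6)² = 0.444
te_Task 6 = (1 + 4·3 + 11)/6 = 24/6 = 4; σ²_Task 6 = ((11−1)/6)² = 2.778
te_Task 7 = (6 + 4·7 + 8)/6 = 42/6 = 7; σ²_Task 7 = ((8−6)/6)² = 0.111
te_Task 8 = (3 + 4·4 + 17)/6 = 36/6 = 6; σ²_Task 8 = ((17−3)/6)² = 5.444
te_Task 9 = (5 + 4·11 + 17)/6 = 66/6 = 11; σ²_Task 9 = ((17−5)/6)² = 4.000
te_Task 10 = (10 + 4·11 + 12)/6 = 66/6 = 11; σ²_Task 10 = ((12−10)/6)² = 0.111

Forward pass:
ES_Task 1 = 0; EF_Task 1 = 10
ES_Task 2 = 10; EF_Task 2 = 10+14 = 24
ES_Task 3 = 10; EF_Task 3 = 10+7 = 17
ES_Task 4 = 10; EF_Task 4 = 10+8 = 18
ES_Task 5 = 17; EF_Task 5 = 17+10 = 27
ES_Task 6 = max(EF_Task 2=24, EF_Task 5=27) = 27; EF_Task 6 = 27+4 = 31
ES_Task 7 = 17; EF_Task 7 = 17+7 = 24
ES_Task 8 = 18; EF_Task 8 = 18+6 = 24
ES_Task 9 = 18; EF_Task 9 = 18+11 = 29
ES_Task 10 = max(EF_Task 2=24, EF_Task 6=31, EF_Task 7=24, EF_Task 8=24, EF_Task 9=29) = 31; EF_Task 10 = 31+11 = 42
Expected project duration μ = 42 days. Critical path: Task 1 → Task 3 → Task 5 → Task 6 → Task 10.

Variance along critical path = 4.000 + 2.778 + 0.444 + 2.778 + 0.111 = 10.111
σ = √10.111 = 3.180 days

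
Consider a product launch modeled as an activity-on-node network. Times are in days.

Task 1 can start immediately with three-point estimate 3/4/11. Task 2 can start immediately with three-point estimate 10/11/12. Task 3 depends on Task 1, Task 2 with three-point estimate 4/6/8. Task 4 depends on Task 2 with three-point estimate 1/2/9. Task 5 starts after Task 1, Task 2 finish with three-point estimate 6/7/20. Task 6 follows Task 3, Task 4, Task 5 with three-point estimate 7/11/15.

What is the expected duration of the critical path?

31 days

te_Task 1 = (3 + 4·4 + 11)/6 = 30/6 = 5
te_Task 2 = (10 + 4·11 + 12)/6 = 66/6 = 11
te_Task 3 = (4 + 4·6 + 8)/6 = 36/6 = 6
te_Task 4 = (1 + 4·2 + 9)/6 = 18/6 = 3
te_Task 5 = (6 + 4·7 + 20)/6 = 54/6 = 9
te_Task 6 = (7 + 4·11 + 15)/6 = 66/6 = 11

Forward pass:
ES_Task 1 = 0; EF_Task 1 = 5
ES_Task 2 = 0; EF_Task 2 = 11
ES_Task 3 = max(EF_Task 1=5, EF_Task 2=11) = 11; EF_Task 3 = 11+6 = 17
ES_Task 4 = 11; EF_Task 4 = 11+3 = 14
ES_Task 5 = max(EF_Task 1=5, EF_Task 2=11) = 11; EF_Task 5 = 11+9 = 20
ES_Task 6 = max(EF_Task 3=17, EF_Task 4=14, EF_Task 5=20) = 20; EF_Task 6 = 20+11 = 31
Expected project duration μ = 31 days. Critical path: Task 2 → Task 5 → Task 6.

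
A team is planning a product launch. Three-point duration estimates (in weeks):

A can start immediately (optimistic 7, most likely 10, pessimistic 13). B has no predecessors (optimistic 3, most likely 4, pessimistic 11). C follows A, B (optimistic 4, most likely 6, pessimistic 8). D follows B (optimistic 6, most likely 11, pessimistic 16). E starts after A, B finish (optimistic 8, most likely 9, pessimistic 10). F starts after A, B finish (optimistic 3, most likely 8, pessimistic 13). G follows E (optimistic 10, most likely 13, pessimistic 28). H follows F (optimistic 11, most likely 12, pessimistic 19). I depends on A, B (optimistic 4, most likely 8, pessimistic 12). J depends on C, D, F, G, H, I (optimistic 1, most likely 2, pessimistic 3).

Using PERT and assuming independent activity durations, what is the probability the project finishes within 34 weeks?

0.266

te_A = (7 + 4·10 + 13)/6 = 60/6 = 10; σ²_A = ((13−7)/6)² = 1.000
te_B = (3 + 4·4 + 11)/6 = 30/6 = 5; σ²_B = ((11−3)/6)² = 1.778
te_C = (4 + 4·6 + 8)/6 = 36/6 = 6; σ²_C = ((8−4)/6)² = 0.444
te_D = (6 + 4·11 + 16)/6 = 66/6 = 11; σ²_D = ((16−6)/6)² = 2.778
te_E = (8 + 4·9 + 10)/6 = 54/6 = 9; σ²_E = ((10−8)/6)² = 0.111
te_F = (3 + 4·8 + 13)/6 = 48/6 = 8; σ²_F = ((13−3)/6)² = 2.778
te_G = (10 + 4·13 + 28)/6 = 90/6 = 15; σ²_G = ((28−10)/6)² = 9.000
te_H = (11 + 4·12 + 19)/6 = 78/6 = 13; σ²_H = ((19−11)/6)² = 1.778
te_I = (4 + 4·8 + 12)/6 = 48/6 = 8; σ²_I = ((12−4)/6)² = 1.778
te_J = (1 + 4·2 + 3)/6 = 12/6 = 2; σ²_J = ((3−1)/6)² = 0.111

Forward pass:
ES_A = 0; EF_A = 10
ES_B = 0; EF_B = 5
ES_C = max(EF_A=10, EF_B=5) = 10; EF_C = 10+6 = 16
ES_D = 5; EF_D = 5+11 = 16
ES_E = max(EF_A=10, EF_B=5) = 10; EF_E = 10+9 = 19
ES_F = max(EF_A=10, EF_B=5) = 10; EF_F = 10+8 = 18
ES_G = 19; EF_G = 19+15 = 34
ES_H = 18; EF_H = 18+13 = 31
ES_I = max(EF_A=10, EF_B=5) = 10; EF_I = 10+8 = 18
ES_J = max(EF_C=16, EF_D=16, EF_F=18, EF_G=34, EF_H=31, EF_I=18) = 34; EF_J = 34+2 = 36
Expected project duration μ = 36 weeks. Critical path: A → E → G → J.

Variance along critical path = 1.000 + 0.111 + 9.000 + 0.111 = 10.222; σ = √10.222 = 3.197 weeks.
Z = (34 − 36) / 3.197 = -0.626
P(T ≤ 34) = Φ(-0.626) ≈ 0.266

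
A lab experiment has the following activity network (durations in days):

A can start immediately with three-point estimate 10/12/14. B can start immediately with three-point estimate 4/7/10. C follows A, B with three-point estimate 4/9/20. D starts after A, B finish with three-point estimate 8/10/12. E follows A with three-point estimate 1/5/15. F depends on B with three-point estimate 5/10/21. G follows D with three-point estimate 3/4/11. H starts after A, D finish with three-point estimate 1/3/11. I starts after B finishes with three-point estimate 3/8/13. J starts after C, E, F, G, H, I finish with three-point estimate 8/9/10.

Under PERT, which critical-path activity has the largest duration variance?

G

te_A = (10 + 4·12 + 14)/6 = 72/6 = 12; σ²_A = ((14−10)/6)² = 0.444
te_B = (4 + 4·7 + 10)/6 = 42/6 = 7; σ²_B = ((10−4)/6)² = 1.000
te_C = (4 + 4·9 + 20)/6 = 60/6 = 10; σ²_C = ((20−4)/6)² = 7.111
te_D = (8 + 4·10 + 12)/6 = 60/6 = 10; σ²_D = ((12−8)/6)² = 0.444
te_E = (1 + 4·5 + 15)/6 = 36/6 = 6; σ²_E = ((15−1)/6)² = 5.444
te_F = (5 + 4·10 + 21)/6 = 66/6 = 11; σ²_F = ((21−5)/6)² = 7.111
te_G = (3 + 4·4 + 11)/6 = 30/6 = 5; σ²_G = ((11−3)/6)² = 1.778
te_H = (1 + 4·3 + 11)/6 = 24/6 = 4; σ²_H = ((11−1)/6)² = 2.778
te_I = (3 + 4·8 + 13)/6 = 48/6 = 8; σ²_I = ((13−3)/6)² = 2.778
te_J = (8 + 4·9 + 10)/6 = 54/6 = 9; σ²_J = ((10−8)/6)² = 0.111

Forward pass:
ES_A = 0; EF_A = 12
ES_B = 0; EF_B = 7
ES_C = max(EF_A=12, EF_B=7) = 12; EF_C = 12+10 = 22
ES_D = max(EF_A=12, EF_B=7) = 12; EF_D = 12+10 = 22
ES_E = 12; EF_E = 12+6 = 18
ES_F = 7; EF_F = 7+11 = 18
ES_G = 22; EF_G = 22+5 = 27
ES_H = max(EF_A=12, EF_D=22) = 22; EF_H = 22+4 = 26
ES_I = 7; EF_I = 7+8 = 15
ES_J = max(EF_C=22, EF_E=18, EF_F=18, EF_G=27, EF_H=26, EF_I=15) = 27; EF_J = 27+9 = 36
Expected project duration μ = 36 days. Critical path: A → D → G → J.

Variances on critical path: σ²_A=0.444, σ²_D=0.444, σ²_G=1.778, σ²_J=0.111.
Largest is σ²_G = 1.778.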